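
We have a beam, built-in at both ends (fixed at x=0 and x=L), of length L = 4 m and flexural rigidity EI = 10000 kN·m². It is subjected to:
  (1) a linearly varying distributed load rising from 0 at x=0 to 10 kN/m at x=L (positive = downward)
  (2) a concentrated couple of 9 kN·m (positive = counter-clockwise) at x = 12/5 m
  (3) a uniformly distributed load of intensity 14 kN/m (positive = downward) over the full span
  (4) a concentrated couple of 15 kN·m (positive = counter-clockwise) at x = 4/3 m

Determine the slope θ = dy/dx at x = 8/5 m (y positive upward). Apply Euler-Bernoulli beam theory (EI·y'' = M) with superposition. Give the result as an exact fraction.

θ(8/5) = -497/1562500 rad

Load 1 — triangular load w₀=10 kN/m (0→w₀ over full span):
  θ_1 = -w₀(2x(L-x)(L-2x)(x+2L)+x²(L-x)²)/(120LEI) = -10·(2·(8/5)·(4-(8/5))·(4-2·(8/5))·((8/5)+2·4)+(8/5)²·(4-(8/5))²)/(120·4·10000) = -12/78125 rad
Load 2 — applied couple M₀=9 kN·m at a=12/5 m (b=L-a=8/5):
  θ_2 = (R_Ax²/2 - M_Ax)/EI  [x≤a] with R_A=81/25, M_A=72/25 = ((81/25)·(8/5)²/2 - (72/25)·(8/5))/10000 = -18/390625 rad
Load 3 — uniform load w=14 kN/m over full span:
  θ_3 = -wx(L-x)(L-2x)/(12EI) = -14·(8/5)·(4-(8/5))·(4-2·(8/5))/(12·10000) = -28/78125 rad
Load 4 — applied couple M₀=15 kN·m at a=4/3 m (b=L-a=8/3):
  θ_4 = (R_Ax²/2 - M_Ax - M₀(x-a))/EI  [x>a] with R_A=5, M_A=0 = (5·(8/5)²/2 - 0·(8/5) - 15·((8/5)-(4/3)))/10000 = 3/12500 rad
Superposition: θ = Σ θ_i = -497/1562500 rad ≈ -0.000318 rad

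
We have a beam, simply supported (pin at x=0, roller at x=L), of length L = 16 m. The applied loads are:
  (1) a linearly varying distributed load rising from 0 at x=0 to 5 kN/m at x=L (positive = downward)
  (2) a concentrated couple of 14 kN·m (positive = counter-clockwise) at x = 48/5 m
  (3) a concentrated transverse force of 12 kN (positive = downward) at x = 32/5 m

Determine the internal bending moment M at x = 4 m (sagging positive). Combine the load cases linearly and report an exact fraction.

Load 1 — triangular load w₀=5 kN/m (0→w₀ over full span):
  M_1 = w₀Lx/6 - w₀x³/(6L) = 5·16·4/6 - 5·4³/(6·16) = 50 kN·m
Load 2 — applied couple M₀=14 kN·m at a=48/5 m (b=L-a=32/5):
  M_2 = M₀x/L  [x≤a] = 14·4/16 = 7/2 kN·m
Load 3 — point force P=12 kN at a=32/5 m (b=L-a=48/5):
  M_3 = Pbx/L  [x≤a] = 12·(48/5)·4/16 = 144/5 kN·m
Superposition: M = Σ M_i = 823/10 kN·m ≈ 82.300000 kN·m

M(4) = 823/10 kN·m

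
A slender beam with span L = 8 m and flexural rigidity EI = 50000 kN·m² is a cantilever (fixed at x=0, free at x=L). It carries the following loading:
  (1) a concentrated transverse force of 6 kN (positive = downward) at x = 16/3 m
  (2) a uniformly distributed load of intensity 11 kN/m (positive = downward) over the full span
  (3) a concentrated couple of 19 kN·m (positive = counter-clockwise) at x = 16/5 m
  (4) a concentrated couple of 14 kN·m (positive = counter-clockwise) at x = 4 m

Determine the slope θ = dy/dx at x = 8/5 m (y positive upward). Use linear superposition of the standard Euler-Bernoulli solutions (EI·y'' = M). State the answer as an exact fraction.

θ(8/5) = -21037/2343750 rad

Load 1 — point force P=6 kN at a=16/3 m (b=L-a=8/3):
  θ_1 = -Px(2a-x)/(2EI)  [x≤a] = -6·(8/5)·(2·(16/3)-(8/5))/(2·50000) = -68/78125 rad
Load 2 — uniform load w=11 kN/m over full span:
  θ_2 = -wx(x²-3Lx+3L²)/(6EI) = -11·(8/5)·((8/5)²-3·8·(8/5)+3·8²)/(6·50000) = -10736/1171875 rad
Load 3 — applied couple M₀=19 kN·m at a=16/5 m (b=L-a=24/5):
  θ_3 = M₀x/EI  [x≤a] = 19·(8/5)/50000 = 19/31250 rad
Load 4 — applied couple M₀=14 kN·m at a=4 m (b=L-a=4):
  θ_4 = M₀x/EI  [x≤a] = 14·(8/5)/50000 = 7/15625 rad
Superposition: θ = Σ θ_i = -21037/2343750 rad ≈ -0.008976 rad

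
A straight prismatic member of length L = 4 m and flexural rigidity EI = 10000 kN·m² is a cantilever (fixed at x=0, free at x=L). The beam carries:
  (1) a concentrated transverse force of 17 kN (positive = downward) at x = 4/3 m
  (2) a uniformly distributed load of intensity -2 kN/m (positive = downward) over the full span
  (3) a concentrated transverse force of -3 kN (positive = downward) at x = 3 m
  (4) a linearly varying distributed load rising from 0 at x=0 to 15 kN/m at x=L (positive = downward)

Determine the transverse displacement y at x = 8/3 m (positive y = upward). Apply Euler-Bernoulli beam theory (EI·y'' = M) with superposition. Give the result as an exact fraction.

y(8/3) = -856/50625 m

Load 1 — point force P=17 kN at a=4/3 m (b=L-a=8/3):
  y_1 = -Pa²(3x-a)/(6EI)  [x>a] = -17·(4/3)²·(3·(8/3)-(4/3))/(6·10000) = -34/10125 m
Load 2 — uniform load w=-2 kN/m over full span:
  y_2 = -wx²(x²-4Lx+6L²)/(24EI) = -(-2)·(8/3)²·((8/3)²-4·4·(8/3)+6·4²)/(24·10000) = 544/151875 m
Load 3 — point force P=-3 kN at a=3 m (b=L-a=1):
  y_3 = -Px²(3a-x)/(6EI)  [x≤a] = -(-3)·(8/3)²·(3·3-(8/3))/(6·10000) = 38/16875 m
Load 4 — triangular load w₀=15 kN/m (0→w₀ over full span):
  y_4 = (w₀Lx³/12-w₀L²x²/6-w₀x⁵/(120L))/EI = (15·4·(8/3)³/12-15·4²·(8/3)²/6-15·(8/3)⁵/(120·4))/10000 = -2944/151875 m
Superposition: y = Σ y_i = -856/50625 m ≈ -0.016909 m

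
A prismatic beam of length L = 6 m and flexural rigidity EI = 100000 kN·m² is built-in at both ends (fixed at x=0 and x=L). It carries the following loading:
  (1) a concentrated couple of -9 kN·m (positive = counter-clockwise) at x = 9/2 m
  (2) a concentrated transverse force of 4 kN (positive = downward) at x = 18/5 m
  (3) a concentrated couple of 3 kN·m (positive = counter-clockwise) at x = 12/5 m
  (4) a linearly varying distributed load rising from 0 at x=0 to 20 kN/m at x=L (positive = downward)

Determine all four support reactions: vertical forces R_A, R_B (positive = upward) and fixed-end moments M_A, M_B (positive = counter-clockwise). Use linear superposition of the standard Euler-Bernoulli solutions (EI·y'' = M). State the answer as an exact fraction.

Load 1 — applied couple M₀=-9 kN·m at a=9/2 m (b=L-a=3/2):
  R_A = 6M₀ab/L³ = 6·(-9)·(9/2)·(3/2)/6³ = -27/16 kN
  M_A = M₀b(2a-b)/L² = (-9)·(3/2)·(2·(9/2)-(3/2))/6² = -45/16 kN·m
  R_B = -6M₀ab/L³ = -6·(-9)·(9/2)·(3/2)/6³ = 27/16 kN
  M_B = M₀a(2b-a)/L² = (-9)·(9/2)·(2·(3/2)-(9/2))/6² = 27/16 kN·m
Load 2 — point force P=4 kN at a=18/5 m (b=L-a=12/5):
  R_A = Pb²(3a+b)/L³ = 4·(12/5)²·(3·(18/5)+(12/5))/6³ = 176/125 kN
  M_A = Pab²/L² = 4·(18/5)·(12/5)²/6² = 288/125 kN·m
  R_B = Pa²(a+3b)/L³ = 4·(18/5)²·((18/5)+3·(12/5))/6³ = 324/125 kN
  M_B = -Pa²b/L² = -4·(18/5)²·(12/5)/6² = -432/125 kN·m
Load 3 — applied couple M₀=3 kN·m at a=12/5 m (b=L-a=18/5):
  R_A = 6M₀ab/L³ = 6·3·(12/5)·(18/5)/6³ = 18/25 kN
  M_A = M₀b(2a-b)/L² = 3·(18/5)·(2·(12/5)-(18/5))/6² = 9/25 kN·m
  R_B = -6M₀ab/L³ = -6·3·(12/5)·(18/5)/6³ = -18/25 kN
  M_B = M₀a(2b-a)/L² = 3·(12/5)·(2·(18/5)-(12/5))/6² = 24/25 kN·m
Load 4 — triangular load w₀=20 kN/m (0→w₀ over full span):
  R_A = 3w₀L/20 = 3·20·6/20 = 18 kN
  M_A = w₀L²/30 = 20·6²/30 = 24 kN·m
  R_B = 7w₀L/20 = 7·20·6/20 = 42 kN
  M_B = -w₀L²/20 = -20·6²/20 = -36 kN·m
Superposition: R_A = 36881/2000 kN, M_A = 47703/2000 kN·m, R_B = 91119/2000 kN, M_B = -73617/2000 kN·m

R_A = 36881/2000 kN, M_A = 47703/2000 kN·m, R_B = 91119/2000 kN, M_B = -73617/2000 kN·m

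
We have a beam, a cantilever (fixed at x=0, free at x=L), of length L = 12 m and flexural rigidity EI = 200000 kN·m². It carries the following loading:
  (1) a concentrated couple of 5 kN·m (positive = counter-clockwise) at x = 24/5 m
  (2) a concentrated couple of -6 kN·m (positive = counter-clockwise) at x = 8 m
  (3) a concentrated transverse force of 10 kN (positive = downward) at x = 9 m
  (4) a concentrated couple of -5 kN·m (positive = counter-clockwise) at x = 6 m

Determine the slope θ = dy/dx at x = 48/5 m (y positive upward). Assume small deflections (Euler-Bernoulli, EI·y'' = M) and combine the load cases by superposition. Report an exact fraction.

Load 1 — applied couple M₀=5 kN·m at a=24/5 m (b=L-a=36/5):
  θ_1 = M₀a/EI  [x>a] = 5·(24/5)/200000 = 3/25000 rad
Load 2 — applied couple M₀=-6 kN·m at a=8 m (b=L-a=4):
  θ_2 = M₀a/EI  [x>a] = (-6)·8/200000 = -3/12500 rad
Load 3 — point force P=10 kN at a=9 m (b=L-a=3):
  θ_3 = -Pa²/(2EI)  [x>a] = -10·9²/(2·200000) = -81/40000 rad
Load 4 — applied couple M₀=-5 kN·m at a=6 m (b=L-a=6):
  θ_4 = M₀a/EI  [x>a] = (-5)·6/200000 = -3/20000 rad
Superposition: θ = Σ θ_i = -459/200000 rad ≈ -0.002295 rad

θ(48/5) = -459/200000 rad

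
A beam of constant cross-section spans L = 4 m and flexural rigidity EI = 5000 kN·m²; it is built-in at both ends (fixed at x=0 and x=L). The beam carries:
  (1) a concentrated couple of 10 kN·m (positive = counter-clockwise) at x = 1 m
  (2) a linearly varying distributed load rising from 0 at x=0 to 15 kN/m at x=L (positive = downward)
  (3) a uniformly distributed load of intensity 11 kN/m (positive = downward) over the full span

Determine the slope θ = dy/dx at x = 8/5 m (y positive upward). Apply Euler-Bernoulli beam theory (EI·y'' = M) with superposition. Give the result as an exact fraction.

θ(8/5) = -113/125000 rad

Load 1 — applied couple M₀=10 kN·m at a=1 m (b=L-a=3):
  θ_1 = (R_Ax²/2 - M_Ax - M₀(x-a))/EI  [x>a] with R_A=45/16, M_A=-15/8 = ((45/16)·(8/5)²/2 - (-15/8)·(8/5) - 10·((8/5)-1))/5000 = 3/25000 rad
Load 2 — triangular load w₀=15 kN/m (0→w₀ over full span):
  θ_2 = -w₀(2x(L-x)(L-2x)(x+2L)+x²(L-x)²)/(120LEI) = -15·(2·(8/5)·(4-(8/5))·(4-2·(8/5))·((8/5)+2·4)+(8/5)²·(4-(8/5))²)/(120·4·5000) = -36/78125 rad
Load 3 — uniform load w=11 kN/m over full span:
  θ_3 = -wx(L-x)(L-2x)/(12EI) = -11·(8/5)·(4-(8/5))·(4-2·(8/5))/(12·5000) = -44/78125 rad
Superposition: θ = Σ θ_i = -113/125000 rad ≈ -0.000904 rad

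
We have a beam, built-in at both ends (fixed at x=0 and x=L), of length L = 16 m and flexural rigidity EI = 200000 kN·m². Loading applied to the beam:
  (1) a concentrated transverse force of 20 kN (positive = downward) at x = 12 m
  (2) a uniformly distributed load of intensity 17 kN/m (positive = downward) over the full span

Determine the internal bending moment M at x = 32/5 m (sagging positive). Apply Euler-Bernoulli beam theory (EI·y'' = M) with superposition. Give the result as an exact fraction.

Load 1 — point force P=20 kN at a=12 m (b=L-a=4):
  M_1 = Pb²(3a+b)x/L³ - Pab²/L²  [x≤a] = 20·4²·(3·12+4)·(32/5)/16³ - 20·12·4²/16² = 5 kN·m
Load 2 — uniform load w=17 kN/m over full span:
  M_2 = wLx/2 - wL²/12 - wx²/2 = 17·16·(32/5)/2 - 17·16²/12 - 17·(32/5)²/2 = 11968/75 kN·m
Superposition: M = Σ M_i = 12343/75 kN·m ≈ 164.573333 kN·m

M(32/5) = 12343/75 kN·m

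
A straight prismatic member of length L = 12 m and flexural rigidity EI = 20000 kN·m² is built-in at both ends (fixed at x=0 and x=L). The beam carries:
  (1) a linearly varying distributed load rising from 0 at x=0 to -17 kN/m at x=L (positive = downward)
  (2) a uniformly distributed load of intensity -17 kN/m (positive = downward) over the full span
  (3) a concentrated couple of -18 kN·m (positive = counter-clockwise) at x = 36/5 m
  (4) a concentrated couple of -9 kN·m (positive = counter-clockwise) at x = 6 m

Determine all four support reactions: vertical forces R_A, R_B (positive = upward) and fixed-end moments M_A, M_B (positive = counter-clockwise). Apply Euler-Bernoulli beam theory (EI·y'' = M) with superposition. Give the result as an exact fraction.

Load 1 — triangular load w₀=-17 kN/m (0→w₀ over full span):
  R_A = 3w₀L/20 = 3·(-17)·12/20 = -153/5 kN
  M_A = w₀L²/30 = (-17)·12²/30 = -408/5 kN·m
  R_B = 7w₀L/20 = 7·(-17)·12/20 = -357/5 kN
  M_B = -w₀L²/20 = -(-17)·12²/20 = 612/5 kN·m
Load 2 — uniform load w=-17 kN/m over full span:
  R_A = wL/2 = (-17)·12/2 = -102 kN
  M_A = wL²/12 = (-17)·12²/12 = -204 kN·m
  R_B = wL/2 = (-17)·12/2 = -102 kN
  M_B = -wL²/12 = -(-17)·12²/12 = 204 kN·m
Load 3 — applied couple M₀=-18 kN·m at a=36/5 m (b=L-a=24/5):
  R_A = 6M₀ab/L³ = 6·(-18)·(36/5)·(24/5)/12³ = -54/25 kN
  M_A = M₀b(2a-b)/L² = (-18)·(24/5)·(2·(36/5)-(24/5))/12² = -144/25 kN·m
  R_B = -6M₀ab/L³ = -6·(-18)·(36/5)·(24/5)/12³ = 54/25 kN
  M_B = M₀a(2b-a)/L² = (-18)·(36/5)·(2·(24/5)-(36/5))/12² = -54/25 kN·m
Load 4 — applied couple M₀=-9 kN·m at a=6 m (b=L-a=6):
  R_A = 6M₀ab/L³ = 6·(-9)·6·6/12³ = -9/8 kN
  M_A = M₀b(2a-b)/L² = (-9)·6·(2·6-6)/12² = -9/4 kN·m
  R_B = -6M₀ab/L³ = -6·(-9)·6·6/12³ = 9/8 kN
  M_B = M₀a(2b-a)/L² = (-9)·6·(2·6-6)/12² = -9/4 kN·m
Superposition: R_A = -27177/200 kN, M_A = -29361/100 kN·m, R_B = -34023/200 kN, M_B = 32199/100 kN·m

R_A = -27177/200 kN, M_A = -29361/100 kN·m, R_B = -34023/200 kN, M_B = 32199/100 kN·m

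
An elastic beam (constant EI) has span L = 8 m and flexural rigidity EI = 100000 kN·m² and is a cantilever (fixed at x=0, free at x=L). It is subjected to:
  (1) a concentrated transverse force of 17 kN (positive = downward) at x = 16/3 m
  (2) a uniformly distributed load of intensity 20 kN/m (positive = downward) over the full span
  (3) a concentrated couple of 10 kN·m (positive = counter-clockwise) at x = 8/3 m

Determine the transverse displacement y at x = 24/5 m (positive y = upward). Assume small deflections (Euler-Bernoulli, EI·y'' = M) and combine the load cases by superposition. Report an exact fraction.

Load 1 — point force P=17 kN at a=16/3 m (b=L-a=8/3):
  y_1 = -Px²(3a-x)/(6EI)  [x≤a] = -17·(24/5)²·(3·(16/3)-(24/5))/(6·100000) = -2856/390625 m
Load 2 — uniform load w=20 kN/m over full span:
  y_2 = -wx²(x²-4Lx+6L²)/(24EI) = -20·(24/5)²·((24/5)²-4·8·(24/5)+6·8²)/(24·100000) = -19008/390625 m
Load 3 — applied couple M₀=10 kN·m at a=8/3 m (b=L-a=16/3):
  y_3 = M₀a(2x-a)/(2EI)  [x>a] = 10·(8/3)·(2·(24/5)-(8/3))/(2·100000) = 26/28125 m
Superposition: y = Σ y_i = -193526/3515625 m ≈ -0.055047 m

y(24/5) = -193526/3515625 m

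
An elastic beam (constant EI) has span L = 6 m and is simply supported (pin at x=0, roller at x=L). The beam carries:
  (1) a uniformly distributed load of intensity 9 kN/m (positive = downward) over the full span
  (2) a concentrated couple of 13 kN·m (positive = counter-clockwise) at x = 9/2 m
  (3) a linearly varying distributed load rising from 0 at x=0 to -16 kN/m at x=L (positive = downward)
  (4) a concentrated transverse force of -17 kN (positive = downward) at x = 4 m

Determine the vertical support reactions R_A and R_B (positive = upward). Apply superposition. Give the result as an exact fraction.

Load 1 — uniform load w=9 kN/m over full span:
  R_A = wL/2 = 9·6/2 = 27 kN
  R_B = wL/2 = 9·6/2 = 27 kN
Load 2 — applied couple M₀=13 kN·m at a=9/2 m (b=L-a=3/2):
  R_A = M₀/L = 13/6 kN
  R_B = -M₀/L = -13/6 kN
Load 3 — triangular load w₀=-16 kN/m (0→w₀ over full span):
  R_A = w₀L/6 = (-16)·6/6 = -16 kN
  R_B = w₀L/3 = (-16)·6/3 = -32 kN
Load 4 — point force P=-17 kN at a=4 m (b=L-a=2):
  R_A = Pb/L = (-17)·2/6 = -17/3 kN
  R_B = Pa/L = (-17)·4/6 = -34/3 kN
Superposition: R_A = 15/2 kN, R_B = -37/2 kN

R_A = 15/2 kN, R_B = -37/2 kN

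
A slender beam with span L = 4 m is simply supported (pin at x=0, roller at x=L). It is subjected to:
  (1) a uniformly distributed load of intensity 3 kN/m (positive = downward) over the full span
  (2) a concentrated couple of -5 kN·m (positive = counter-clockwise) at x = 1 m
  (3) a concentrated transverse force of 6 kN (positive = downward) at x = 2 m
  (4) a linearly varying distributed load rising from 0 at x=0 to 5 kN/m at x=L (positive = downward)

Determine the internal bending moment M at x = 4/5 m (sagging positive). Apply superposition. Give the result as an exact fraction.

M(4/5) = 39/5 kN·m

Load 1 — uniform load w=3 kN/m over full span:
  M_1 = wx(L-x)/2 = 3·(4/5)·(4-(4/5))/2 = 96/25 kN·m
Load 2 — applied couple M₀=-5 kN·m at a=1 m (b=L-a=3):
  M_2 = M₀x/L  [x≤a] = (-5)·(4/5)/4 = -1 kN·m
Load 3 — point force P=6 kN at a=2 m (b=L-a=2):
  M_3 = Pbx/L  [x≤a] = 6·2·(4/5)/4 = 12/5 kN·m
Load 4 — triangular load w₀=5 kN/m (0→w₀ over full span):
  M_4 = w₀Lx/6 - w₀x³/(6L) = 5·4·(4/5)/6 - 5·(4/5)³/(6·4) = 64/25 kN·m
Superposition: M = Σ M_i = 39/5 kN·m ≈ 7.800000 kN·m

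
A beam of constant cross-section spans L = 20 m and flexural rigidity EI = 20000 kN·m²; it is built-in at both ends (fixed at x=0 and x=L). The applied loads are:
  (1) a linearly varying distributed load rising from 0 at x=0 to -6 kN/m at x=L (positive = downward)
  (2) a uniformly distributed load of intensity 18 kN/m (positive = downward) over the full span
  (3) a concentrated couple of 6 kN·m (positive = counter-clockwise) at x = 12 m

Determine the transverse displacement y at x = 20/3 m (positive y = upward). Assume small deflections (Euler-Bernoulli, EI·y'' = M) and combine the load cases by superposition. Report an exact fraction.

y(20/3) = -38162/151875 m

Load 1 — triangular load w₀=-6 kN/m (0→w₀ over full span):
  y_1 = -w₀x²(L-x)²(x+2L)/(120LEI) = -(-6)·(20/3)²·(20-(20/3))²·((20/3)+2·20)/(120·20·20000) = 56/1215 m
Load 2 — uniform load w=18 kN/m over full span:
  y_2 = -wx²(L-x)²/(24EI) = -18·(20/3)²·(20-(20/3))²/(24·20000) = -8/27 m
Load 3 — applied couple M₀=6 kN·m at a=12 m (b=L-a=8):
  y_3 = (R_Ax³/6 - M_Ax²/2)/EI  [x≤a] with R_A=54/125, M_A=48/25 = ((54/125)·(20/3)³/6 - (48/25)·(20/3)²/2)/20000 = -2/1875 m
Superposition: y = Σ y_i = -38162/151875 m ≈ -0.251272 m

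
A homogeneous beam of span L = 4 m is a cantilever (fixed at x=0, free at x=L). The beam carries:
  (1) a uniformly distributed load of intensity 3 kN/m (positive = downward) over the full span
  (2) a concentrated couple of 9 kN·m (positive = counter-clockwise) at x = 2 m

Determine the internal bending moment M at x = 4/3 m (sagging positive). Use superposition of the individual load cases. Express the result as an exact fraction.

M(4/3) = -5/3 kN·m

Load 1 — uniform load w=3 kN/m over full span:
  M_1 = -w(L-x)²/2 = -3·(4-(4/3))²/2 = -32/3 kN·m
Load 2 — applied couple M₀=9 kN·m at a=2 m (b=L-a=2):
  M_2 = M₀  [x≤a] = 9 = 9 kN·m
Superposition: M = Σ M_i = -5/3 kN·m ≈ -1.666667 kN·m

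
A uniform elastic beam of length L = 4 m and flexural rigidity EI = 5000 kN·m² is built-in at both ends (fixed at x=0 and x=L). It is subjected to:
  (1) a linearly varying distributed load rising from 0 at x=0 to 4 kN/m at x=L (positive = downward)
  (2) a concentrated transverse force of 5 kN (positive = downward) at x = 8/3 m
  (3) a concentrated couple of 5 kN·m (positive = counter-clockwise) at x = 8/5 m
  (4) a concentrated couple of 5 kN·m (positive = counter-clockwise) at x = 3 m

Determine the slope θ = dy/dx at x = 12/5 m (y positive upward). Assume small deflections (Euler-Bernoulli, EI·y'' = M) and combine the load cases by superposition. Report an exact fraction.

θ(12/5) = 7103/56250000 rad

Load 1 — triangular load w₀=4 kN/m (0→w₀ over full span):
  θ_1 = -w₀(2x(L-x)(L-2x)(x+2L)+x²(L-x)²)/(120LEI) = -4·(2·(12/5)·(4-(12/5))·(4-2·(12/5))·((12/5)+2·4)+(12/5)²·(4-(12/5))²)/(120·4·5000) = 32/390625 rad
Load 2 — point force P=5 kN at a=8/3 m (b=L-a=4/3):
  θ_2 = -Pb²x(2aL-(3a+b)x)/(2L³EI)  [x≤a] = -5·(4/3)²·(12/5)·(2·(8/3)·4-(3·(8/3)+(4/3))·(12/5))/(2·4³·5000) = 1/28125 rad
Load 3 — applied couple M₀=5 kN·m at a=8/5 m (b=L-a=12/5):
  θ_3 = (R_Ax²/2 - M_Ax - M₀(x-a))/EI  [x>a] with R_A=9/5, M_A=3/5 = ((9/5)·(12/5)²/2 - (3/5)·(12/5) - 5·((12/5)-(8/5)))/5000 = -4/78125 rad
Load 4 — applied couple M₀=5 kN·m at a=3 m (b=L-a=1):
  θ_4 = (R_Ax²/2 - M_Ax)/EI  [x≤a] with R_A=45/32, M_A=25/16 = ((45/32)·(12/5)²/2 - (25/16)·(12/5))/5000 = 3/50000 rad
Superposition: θ = Σ θ_i = 7103/56250000 rad ≈ 0.000126 rad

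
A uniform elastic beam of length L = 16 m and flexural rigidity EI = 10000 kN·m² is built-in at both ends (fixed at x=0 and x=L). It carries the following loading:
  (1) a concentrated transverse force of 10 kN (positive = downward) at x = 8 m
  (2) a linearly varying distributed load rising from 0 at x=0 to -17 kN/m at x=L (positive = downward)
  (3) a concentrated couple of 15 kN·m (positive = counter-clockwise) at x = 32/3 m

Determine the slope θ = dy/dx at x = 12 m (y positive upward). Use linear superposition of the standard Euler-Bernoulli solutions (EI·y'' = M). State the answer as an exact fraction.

Load 1 — point force P=10 kN at a=8 m (b=L-a=8):
  θ_1 = Pa²(L-x)(2bL-(3b+a)(L-x))/(2L³EI)  [x>a] = 10·8²·(16-12)·(2·8·16-(3·8+8)·(16-12))/(2·16³·10000) = 1/250 rad
Load 2 — triangular load w₀=-17 kN/m (0→w₀ over full span):
  θ_2 = -w₀(2x(L-x)(L-2x)(x+2L)+x²(L-x)²)/(120LEI) = -(-17)·(2·12·(16-12)·(16-2·12)·(12+2·16)+12²·(16-12)²)/(120·16·10000) = -697/25000 rad
Load 3 — applied couple M₀=15 kN·m at a=32/3 m (b=L-a=16/3):
  θ_3 = (R_Ax²/2 - M_Ax - M₀(x-a))/EI  [x>a] with R_A=5/4, M_A=5 = ((5/4)·12²/2 - 5·12 - 15·(12-(32/3)))/10000 = 1/1000 rad
Superposition: θ = Σ θ_i = -143/6250 rad ≈ -0.022880 rad

θ(12) = -143/6250 rad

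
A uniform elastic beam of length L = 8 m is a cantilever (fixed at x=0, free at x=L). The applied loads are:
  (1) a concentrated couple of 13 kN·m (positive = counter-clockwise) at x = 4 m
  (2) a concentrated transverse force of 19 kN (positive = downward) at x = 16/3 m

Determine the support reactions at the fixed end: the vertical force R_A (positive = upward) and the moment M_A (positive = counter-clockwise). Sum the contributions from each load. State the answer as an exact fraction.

R_A = 19 kN, M_A = 265/3 kN·m

Load 1 — applied couple M₀=13 kN·m at a=4 m (b=L-a=4):
  R_A = 0 kN
  M_A = -M₀ = -13 kN·m
Load 2 — point force P=19 kN at a=16/3 m (b=L-a=8/3):
  R_A = P = 19 kN
  M_A = Pa = 19·(16/3) = 304/3 kN·m
Superposition: R_A = 19 kN, M_A = 265/3 kN·m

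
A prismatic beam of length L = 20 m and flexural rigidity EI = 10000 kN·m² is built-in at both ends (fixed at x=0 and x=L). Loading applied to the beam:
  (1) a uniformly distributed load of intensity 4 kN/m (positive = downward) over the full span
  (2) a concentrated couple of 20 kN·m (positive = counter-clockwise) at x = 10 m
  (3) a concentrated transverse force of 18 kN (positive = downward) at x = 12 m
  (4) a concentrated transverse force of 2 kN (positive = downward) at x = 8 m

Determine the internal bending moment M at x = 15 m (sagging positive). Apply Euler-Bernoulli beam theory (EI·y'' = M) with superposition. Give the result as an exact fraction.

Load 1 — uniform load w=4 kN/m over full span:
  M_1 = wLx/2 - wL²/12 - wx²/2 = 4·20·15/2 - 4·20²/12 - 4·15²/2 = 50/3 kN·m
Load 2 — applied couple M₀=20 kN·m at a=10 m (b=L-a=10):
  M_2 = R_Ax - M_A - M₀  [x>a] with R_A=3/2, M_A=5 = (3/2)·15 - 5 - 20 = -5/2 kN·m
Load 3 — point force P=18 kN at a=12 m (b=L-a=8):
  M_3 = Pa²(a+3b)(L-x)/L³ - Pa²b/L²  [x>a] = 18·12²·(12+3·8)·(20-15)/20³ - 18·12²·8/20² = 162/25 kN·m
Load 4 — point force P=2 kN at a=8 m (b=L-a=12):
  M_4 = Pa²(a+3b)(L-x)/L³ - Pa²b/L²  [x>a] = 2·8²·(8+3·12)·(20-15)/20³ - 2·8²·12/20² = -8/25 kN·m
Superposition: M = Σ M_i = 3049/150 kN·m ≈ 20.326667 kN·m

M(15) = 3049/150 kN·m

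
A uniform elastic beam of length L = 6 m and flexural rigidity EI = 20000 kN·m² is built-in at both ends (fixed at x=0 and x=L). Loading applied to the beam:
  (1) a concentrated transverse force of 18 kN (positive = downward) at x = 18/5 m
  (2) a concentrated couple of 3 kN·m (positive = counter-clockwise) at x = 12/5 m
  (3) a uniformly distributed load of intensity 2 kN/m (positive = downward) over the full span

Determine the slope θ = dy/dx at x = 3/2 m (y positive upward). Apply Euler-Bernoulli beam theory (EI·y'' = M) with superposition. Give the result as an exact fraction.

θ(3/2) = -11529/20000000 rad

Load 1 — point force P=18 kN at a=18/5 m (b=L-a=12/5):
  θ_1 = -Pb²x(2aL-(3a+b)x)/(2L³EI)  [x≤a] = -18·(12/5)²·(3/2)·(2·(18/5)·6-(3·(18/5)+(12/5))·(3/2))/(2·6³·20000) = -1053/2500000 rad
Load 2 — applied couple M₀=3 kN·m at a=12/5 m (b=L-a=18/5):
  θ_2 = (R_Ax²/2 - M_Ax)/EI  [x≤a] with R_A=18/25, M_A=9/25 = ((18/25)·(3/2)²/2 - (9/25)·(3/2))/20000 = 27/2000000 rad
Load 3 — uniform load w=2 kN/m over full span:
  θ_3 = -wx(L-x)(L-2x)/(12EI) = -2·(3/2)·(6-(3/2))·(6-2·(3/2))/(12·20000) = -27/160000 rad
Superposition: θ = Σ θ_i = -11529/20000000 rad ≈ -0.000576 rad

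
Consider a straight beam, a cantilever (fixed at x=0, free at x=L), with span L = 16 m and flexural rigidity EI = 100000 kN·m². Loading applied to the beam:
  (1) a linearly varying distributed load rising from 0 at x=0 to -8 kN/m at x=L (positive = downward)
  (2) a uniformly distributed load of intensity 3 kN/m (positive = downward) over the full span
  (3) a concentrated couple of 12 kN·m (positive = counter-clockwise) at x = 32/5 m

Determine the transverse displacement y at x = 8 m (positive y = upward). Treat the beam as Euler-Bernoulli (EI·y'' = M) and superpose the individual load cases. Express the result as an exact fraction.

y(8) = 19184/234375 m

Load 1 — triangular load w₀=-8 kN/m (0→w₀ over full span):
  y_1 = (w₀Lx³/12-w₀L²x²/6-w₀x⁵/(120L))/EI = ((-8)·16·8³/12-(-8)·16²·8²/6-(-8)·8⁵/(120·16))/100000 = 7744/46875 m
Load 2 — uniform load w=3 kN/m over full span:
  y_2 = -wx²(x²-4Lx+6L²)/(24EI) = -3·8²·(8²-4·16·8+6·16²)/(24·100000) = -272/3125 m
Load 3 — applied couple M₀=12 kN·m at a=32/5 m (b=L-a=48/5):
  y_3 = M₀a(2x-a)/(2EI)  [x>a] = 12·(32/5)·(2·8-(32/5))/(2·100000) = 288/78125 m
Superposition: y = Σ y_i = 19184/234375 m ≈ 0.081852 m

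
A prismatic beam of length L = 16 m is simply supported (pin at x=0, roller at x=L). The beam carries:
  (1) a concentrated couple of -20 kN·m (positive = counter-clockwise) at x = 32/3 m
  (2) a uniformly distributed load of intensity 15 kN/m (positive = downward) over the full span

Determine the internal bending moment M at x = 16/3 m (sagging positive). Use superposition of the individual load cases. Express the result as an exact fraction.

Load 1 — applied couple M₀=-20 kN·m at a=32/3 m (b=L-a=16/3):
  M_1 = M₀x/L  [x≤a] = (-20)·(16/3)/16 = -20/3 kN·m
Load 2 — uniform load w=15 kN/m over full span:
  M_2 = wx(L-x)/2 = 15·(16/3)·(16-(16/3))/2 = 1280/3 kN·m
Superposition: M = Σ M_i = 420 kN·m ≈ 420.000000 kN·m

M(16/3) = 420 kN·m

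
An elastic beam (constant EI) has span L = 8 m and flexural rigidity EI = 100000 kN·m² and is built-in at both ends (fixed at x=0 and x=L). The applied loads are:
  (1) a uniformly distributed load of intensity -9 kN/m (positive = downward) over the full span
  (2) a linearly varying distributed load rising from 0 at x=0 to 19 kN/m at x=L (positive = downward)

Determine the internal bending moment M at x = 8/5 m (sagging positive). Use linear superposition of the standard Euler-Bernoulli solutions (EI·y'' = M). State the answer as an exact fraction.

Load 1 — uniform load w=-9 kN/m over full span:
  M_1 = wLx/2 - wL²/12 - wx²/2 = (-9)·8·(8/5)/2 - (-9)·8²/12 - (-9)·(8/5)²/2 = 48/25 kN·m
Load 2 — triangular load w₀=19 kN/m (0→w₀ over full span):
  M_2 = 3w₀Lx/20 - w₀L²/30 - w₀x³/(6L) = 3·19·8·(8/5)/20 - 19·8²/30 - 19·(8/5)³/(6·8) = -2128/375 kN·m
Superposition: M = Σ M_i = -1408/375 kN·m ≈ -3.754667 kN·m

M(8/5) = -1408/375 kN·m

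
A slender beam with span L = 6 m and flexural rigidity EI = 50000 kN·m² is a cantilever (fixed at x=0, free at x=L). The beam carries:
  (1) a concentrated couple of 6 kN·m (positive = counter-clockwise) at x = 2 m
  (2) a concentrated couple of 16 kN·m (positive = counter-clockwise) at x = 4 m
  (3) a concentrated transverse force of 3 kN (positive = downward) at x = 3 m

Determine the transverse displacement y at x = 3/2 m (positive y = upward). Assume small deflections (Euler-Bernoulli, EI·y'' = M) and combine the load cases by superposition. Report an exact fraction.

Load 1 — applied couple M₀=6 kN·m at a=2 m (b=L-a=4):
  y_1 = M₀x²/(2EI)  [x≤a] = 6·(3/2)²/(2·50000) = 27/200000 m
Load 2 — applied couple M₀=16 kN·m at a=4 m (b=L-a=2):
  y_2 = M₀x²/(2EI)  [x≤a] = 16·(3/2)²/(2·50000) = 9/25000 m
Load 3 — point force P=3 kN at a=3 m (b=L-a=3):
  y_3 = -Px²(3a-x)/(6EI)  [x≤a] = -3·(3/2)²·(3·3-(3/2))/(6·50000) = -27/160000 m
Superposition: y = Σ y_i = 261/800000 m ≈ 0.000326 m

y(3/2) = 261/800000 m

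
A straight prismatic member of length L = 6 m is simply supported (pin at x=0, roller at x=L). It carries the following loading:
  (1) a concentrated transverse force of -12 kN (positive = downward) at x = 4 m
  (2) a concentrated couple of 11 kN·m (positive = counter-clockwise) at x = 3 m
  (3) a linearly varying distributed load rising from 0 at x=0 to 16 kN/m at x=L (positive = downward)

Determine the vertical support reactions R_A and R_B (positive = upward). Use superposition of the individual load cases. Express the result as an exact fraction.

Load 1 — point force P=-12 kN at a=4 m (b=L-a=2):
  R_A = Pb/L = (-12)·2/6 = -4 kN
  R_B = Pa/L = (-12)·4/6 = -8 kN
Load 2 — applied couple M₀=11 kN·m at a=3 m (b=L-a=3):
  R_A = M₀/L = 11/6 kN
  R_B = -M₀/L = -11/6 kN
Load 3 — triangular load w₀=16 kN/m (0→w₀ over full span):
  R_A = w₀L/6 = 16·6/6 = 16 kN
  R_B = w₀L/3 = 16·6/3 = 32 kN
Superposition: R_A = 83/6 kN, R_B = 133/6 kN

R_A = 83/6 kN, R_B = 133/6 kN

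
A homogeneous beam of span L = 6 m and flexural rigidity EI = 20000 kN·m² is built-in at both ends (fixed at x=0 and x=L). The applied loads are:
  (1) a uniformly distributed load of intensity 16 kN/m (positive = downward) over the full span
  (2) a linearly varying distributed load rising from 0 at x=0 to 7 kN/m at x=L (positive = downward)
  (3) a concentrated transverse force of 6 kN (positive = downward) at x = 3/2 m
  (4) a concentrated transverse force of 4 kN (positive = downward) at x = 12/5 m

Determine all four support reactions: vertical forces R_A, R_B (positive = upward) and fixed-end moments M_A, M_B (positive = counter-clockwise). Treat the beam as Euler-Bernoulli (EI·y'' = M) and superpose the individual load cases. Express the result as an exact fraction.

R_A = 123909/2000 kN, M_A = 129837/2000 kN·m, R_B = 130091/2000 kN, M_B = -129183/2000 kN·m

Load 1 — uniform load w=16 kN/m over full span:
  R_A = wL/2 = 16·6/2 = 48 kN
  M_A = wL²/12 = 16·6²/12 = 48 kN·m
  R_B = wL/2 = 16·6/2 = 48 kN
  M_B = -wL²/12 = -16·6²/12 = -48 kN·m
Load 2 — triangular load w₀=7 kN/m (0→w₀ over full span):
  R_A = 3w₀L/20 = 3·7·6/20 = 63/10 kN
  M_A = w₀L²/30 = 7·6²/30 = 42/5 kN·m
  R_B = 7w₀L/20 = 7·7·6/20 = 147/10 kN
  M_B = -w₀L²/20 = -7·6²/20 = -63/5 kN·m
Load 3 — point force P=6 kN at a=3/2 m (b=L-a=9/2):
  R_A = Pb²(3a+b)/L³ = 6·(9/2)²·(3·(3/2)+(9/2))/6³ = 81/16 kN
  M_A = Pab²/L² = 6·(3/2)·(9/2)²/6² = 81/16 kN·m
  R_B = Pa²(a+3b)/L³ = 6·(3/2)²·((3/2)+3·(9/2))/6³ = 15/16 kN
  M_B = -Pa²b/L² = -6·(3/2)²·(9/2)/6² = -27/16 kN·m
Load 4 — point force P=4 kN at a=12/5 m (b=L-a=18/5):
  R_A = Pb²(3a+b)/L³ = 4·(18/5)²·(3·(12/5)+(18/5))/6³ = 324/125 kN
  M_A = Pab²/L² = 4·(12/5)·(18/5)²/6² = 432/125 kN·m
  R_B = Pa²(a+3b)/L³ = 4·(12/5)²·((12/5)+3·(18/5))/6³ = 176/125 kN
  M_B = -Pa²b/L² = -4·(12/5)²·(18/5)/6² = -288/125 kN·m
Superposition: R_A = 123909/2000 kN, M_A = 129837/2000 kN·m, R_B = 130091/2000 kN, M_B = -129183/2000 kN·m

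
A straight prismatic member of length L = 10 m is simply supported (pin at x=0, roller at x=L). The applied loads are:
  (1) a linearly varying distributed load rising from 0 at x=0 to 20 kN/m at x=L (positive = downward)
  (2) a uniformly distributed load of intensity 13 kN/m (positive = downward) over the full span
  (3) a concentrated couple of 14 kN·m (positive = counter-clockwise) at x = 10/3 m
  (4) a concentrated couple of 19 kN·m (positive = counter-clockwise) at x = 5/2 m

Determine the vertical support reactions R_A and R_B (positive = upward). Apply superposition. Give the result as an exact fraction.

R_A = 3049/30 kN, R_B = 3851/30 kN

Load 1 — triangular load w₀=20 kN/m (0→w₀ over full span):
  R_A = w₀L/6 = 20·10/6 = 100/3 kN
  R_B = w₀L/3 = 20·10/3 = 200/3 kN
Load 2 — uniform load w=13 kN/m over full span:
  R_A = wL/2 = 13·10/2 = 65 kN
  R_B = wL/2 = 13·10/2 = 65 kN
Load 3 — applied couple M₀=14 kN·m at a=10/3 m (b=L-a=20/3):
  R_A = M₀/L = 14/10 = 7/5 kN
  R_B = -M₀/L = -14/10 = -7/5 kN
Load 4 — applied couple M₀=19 kN·m at a=5/2 m (b=L-a=15/2):
  R_A = M₀/L = 19/10 kN
  R_B = -M₀/L = -19/10 kN
Superposition: R_A = 3049/30 kN, R_B = 3851/30 kN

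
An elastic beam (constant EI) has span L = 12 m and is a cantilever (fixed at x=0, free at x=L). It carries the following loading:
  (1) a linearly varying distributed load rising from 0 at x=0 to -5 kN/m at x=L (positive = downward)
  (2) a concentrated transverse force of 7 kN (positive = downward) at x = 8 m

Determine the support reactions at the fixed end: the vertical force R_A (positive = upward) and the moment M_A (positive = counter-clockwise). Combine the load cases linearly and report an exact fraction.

Load 1 — triangular load w₀=-5 kN/m (0→w₀ over full span):
  R_A = w₀L/2 = (-5)·12/2 = -30 kN
  M_A = w₀L²/3 = (-5)·12²/3 = -240 kN·m
Load 2 — point force P=7 kN at a=8 m (b=L-a=4):
  R_A = P = 7 kN
  M_A = Pa = 7·8 = 56 kN·m
Superposition: R_A = -23 kN, M_A = -184 kN·m

R_A = -23 kN, M_A = -184 kN·m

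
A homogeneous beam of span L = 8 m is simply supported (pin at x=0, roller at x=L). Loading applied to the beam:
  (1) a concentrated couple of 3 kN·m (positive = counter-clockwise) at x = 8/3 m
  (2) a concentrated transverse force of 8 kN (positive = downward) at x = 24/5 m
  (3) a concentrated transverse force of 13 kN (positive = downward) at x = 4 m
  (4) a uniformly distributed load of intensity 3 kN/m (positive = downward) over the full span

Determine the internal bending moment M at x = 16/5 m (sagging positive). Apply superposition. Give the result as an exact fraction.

Load 1 — applied couple M₀=3 kN·m at a=8/3 m (b=L-a=16/3):
  M_1 = M₀x/L - M₀  [x>a] = 3·(16/5)/8 - 3 = -9/5 kN·m
Load 2 — point force P=8 kN at a=24/5 m (b=L-a=16/5):
  M_2 = Pbx/L  [x≤a] = 8·(16/5)·(16/5)/8 = 256/25 kN·m
Load 3 — point force P=13 kN at a=4 m (b=L-a=4):
  M_3 = Pbx/L  [x≤a] = 13·4·(16/5)/8 = 104/5 kN·m
Load 4 — uniform load w=3 kN/m over full span:
  M_4 = wx(L-x)/2 = 3·(16/5)·(8-(16/5))/2 = 576/25 kN·m
Superposition: M = Σ M_i = 1307/25 kN·m ≈ 52.280000 kN·m

M(16/5) = 1307/25 kN·m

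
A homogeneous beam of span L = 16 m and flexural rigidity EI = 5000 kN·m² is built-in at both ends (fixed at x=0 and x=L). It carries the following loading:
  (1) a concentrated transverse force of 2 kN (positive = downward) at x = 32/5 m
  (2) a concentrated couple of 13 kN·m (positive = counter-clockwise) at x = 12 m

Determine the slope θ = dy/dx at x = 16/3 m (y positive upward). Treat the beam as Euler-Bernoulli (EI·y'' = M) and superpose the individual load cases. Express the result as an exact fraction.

θ(16/3) = -2777/937500 rad

Load 1 — point force P=2 kN at a=32/5 m (b=L-a=48/5):
  θ_1 = -Pb²x(2aL-(3a+b)x)/(2L³EI)  [x≤a] = -2·(48/5)²·(16/3)·(2·(32/5)·16-(3·(32/5)+(48/5))·(16/3))/(2·16³·5000) = -96/78125 rad
Load 2 — applied couple M₀=13 kN·m at a=12 m (b=L-a=4):
  θ_2 = (R_Ax²/2 - M_Ax)/EI  [x≤a] with R_A=117/128, M_A=65/16 = ((117/128)·(16/3)²/2 - (65/16)·(16/3))/5000 = -13/7500 rad
Superposition: θ = Σ θ_i = -2777/937500 rad ≈ -0.002962 rad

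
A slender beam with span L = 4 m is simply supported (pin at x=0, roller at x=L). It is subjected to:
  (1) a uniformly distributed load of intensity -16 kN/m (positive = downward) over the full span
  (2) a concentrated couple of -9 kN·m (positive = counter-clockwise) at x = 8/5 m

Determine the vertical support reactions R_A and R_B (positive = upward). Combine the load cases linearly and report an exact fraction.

Load 1 — uniform load w=-16 kN/m over full span:
  R_A = wL/2 = (-16)·4/2 = -32 kN
  R_B = wL/2 = (-16)·4/2 = -32 kN
Load 2 — applied couple M₀=-9 kN·m at a=8/5 m (b=L-a=12/5):
  R_A = M₀/L = (-9)/4 = -9/4 kN
  R_B = -M₀/L = -(-9)/4 = 9/4 kN
Superposition: R_A = -137/4 kN, R_B = -119/4 kN

R_A = -137/4 kN, R_B = -119/4 kN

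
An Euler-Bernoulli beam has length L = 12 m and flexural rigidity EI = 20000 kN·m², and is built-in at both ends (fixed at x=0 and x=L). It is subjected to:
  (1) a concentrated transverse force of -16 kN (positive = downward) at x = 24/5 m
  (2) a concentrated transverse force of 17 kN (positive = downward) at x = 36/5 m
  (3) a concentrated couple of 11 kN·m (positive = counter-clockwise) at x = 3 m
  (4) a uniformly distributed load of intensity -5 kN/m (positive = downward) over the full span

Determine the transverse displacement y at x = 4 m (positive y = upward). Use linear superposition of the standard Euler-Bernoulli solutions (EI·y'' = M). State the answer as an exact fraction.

Load 1 — point force P=-16 kN at a=24/5 m (b=L-a=36/5):
  y_1 = -Pb²x²(3aL-(3a+b)x)/(6L³EI)  [x≤a] = -(-16)·(36/5)²·4²·(3·(24/5)·12-(3·(24/5)+(36/5))·4)/(6·12³·20000) = 432/78125 m
Load 2 — point force P=17 kN at a=36/5 m (b=L-a=24/5):
  y_2 = -Pb²x²(3aL-(3a+b)x)/(6L³EI)  [x≤a] = -17·(24/5)²·4²·(3·(36/5)·12-(3·(36/5)+(24/5))·4)/(6·12³·20000) = -1088/234375 m
Load 3 — applied couple M₀=11 kN·m at a=3 m (b=L-a=9):
  y_3 = (R_Ax³/6 - M_Ax²/2 - M₀(x-a)²/2)/EI  [x>a] with R_A=33/32, M_A=-33/16 = ((33/32)·4³/6 - (-33/16)·4²/2 - 11·(4-3)²/2)/20000 = 11/10000 m
Load 4 — uniform load w=-5 kN/m over full span:
  y_4 = -wx²(L-x)²/(24EI) = -(-5)·4²·(12-4)²/(24·20000) = 4/375 m
Superposition: y = Σ y_i = 47453/3750000 m ≈ 0.012654 m

y(4) = 47453/3750000 m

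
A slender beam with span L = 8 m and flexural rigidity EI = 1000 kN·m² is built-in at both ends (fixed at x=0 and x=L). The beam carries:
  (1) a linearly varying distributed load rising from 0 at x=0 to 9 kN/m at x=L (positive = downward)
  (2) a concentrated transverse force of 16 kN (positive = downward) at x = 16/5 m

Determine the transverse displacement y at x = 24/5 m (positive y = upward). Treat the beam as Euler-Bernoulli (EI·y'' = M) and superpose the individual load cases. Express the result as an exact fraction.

y(24/5) = -457984/5859375 m

Load 1 — triangular load w₀=9 kN/m (0→w₀ over full span):
  y_1 = -w₀x²(L-x)²(x+2L)/(120LEI) = -9·(24/5)²·(8-(24/5))²·((24/5)+2·8)/(120·8·1000) = -89856/1953125 m
Load 2 — point force P=16 kN at a=16/5 m (b=L-a=24/5):
  y_2 = -Pa²(L-x)²(3bL-(3b+a)(L-x))/(6L³EI)  [x>a] = -16·(16/5)²·(8-(24/5))²·(3·(24/5)·8-(3·(24/5)+(16/5))·(8-(24/5)))/(6·8³·1000) = -188416/5859375 m
Superposition: y = Σ y_i = -457984/5859375 m ≈ -0.078163 m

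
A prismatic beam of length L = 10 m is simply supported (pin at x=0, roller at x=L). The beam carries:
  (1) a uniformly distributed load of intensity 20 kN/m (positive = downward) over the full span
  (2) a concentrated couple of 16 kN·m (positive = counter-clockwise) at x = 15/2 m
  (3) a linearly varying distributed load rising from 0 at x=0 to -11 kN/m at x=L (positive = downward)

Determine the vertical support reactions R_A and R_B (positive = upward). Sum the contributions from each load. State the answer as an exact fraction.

R_A = 1249/15 kN, R_B = 926/15 kN

Load 1 — uniform load w=20 kN/m over full span:
  R_A = wL/2 = 20·10/2 = 100 kN
  R_B = wL/2 = 20·10/2 = 100 kN
Load 2 — applied couple M₀=16 kN·m at a=15/2 m (b=L-a=5/2):
  R_A = M₀/L = 16/10 = 8/5 kN
  R_B = -M₀/L = -16/10 = -8/5 kN
Load 3 — triangular load w₀=-11 kN/m (0→w₀ over full span):
  R_A = w₀L/6 = (-11)·10/6 = -55/3 kN
  R_B = w₀L/3 = (-11)·10/3 = -110/3 kN
Superposition: R_A = 1249/15 kN, R_B = 926/15 kN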